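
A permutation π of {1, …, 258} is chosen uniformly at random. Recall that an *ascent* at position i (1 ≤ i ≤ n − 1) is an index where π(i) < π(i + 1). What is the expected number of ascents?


Write X = Σ X_I over i = 1, …, 257, with X_I the indicator of one ascent.
There are 257 indicators.
For each fixed i, the pair (π(i), π(i+1)) is a uniformly random ordered pair of distinct values from {1, …, 258}; by symmetry P[π(i) < π(i+1)] = 1/2.
By linearity: E[X] = 257 · (1/2) = (258 − 1) · (1/2) = 257/2 ≈ 128.500000.

E[X] = 257/2 = 128.500000.


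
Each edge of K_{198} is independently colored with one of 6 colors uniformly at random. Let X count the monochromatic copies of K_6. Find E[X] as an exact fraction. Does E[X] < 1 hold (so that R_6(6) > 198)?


E[X] = C(198, 6) · 6^{1 − 15} = 77526225777 · 6^{−14} = 77526225777/78364164096.
As a reduced fraction: E[X] = 25842075259/26121388032 ≈ 0.98931.
Is E[X] < 1? YES.
Since E[X] < 1, there exists a 6-coloring of K_{198} with no monochromatic K_6; hence R_6(6) > 198.

E[X] = 25842075259/26121388032 ≈ 0.98931; E[X] < 1, so R_6(6) > 198.


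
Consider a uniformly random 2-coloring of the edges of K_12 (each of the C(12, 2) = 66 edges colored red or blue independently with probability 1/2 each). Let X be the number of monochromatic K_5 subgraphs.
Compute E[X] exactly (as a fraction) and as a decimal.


Let X = Σ_S X_S over the C(12, 5) = 792 subsets S of size 5, where X_S = 1 if the K_5 on S is monochromatic.
For a fixed S, the K_5 on S has C(5, 2) = 10 edges. P[all 10 edges red] = (1/2)^10, and likewise for blue, so P[monochromatic] = 2·(1/2)^10 = 2^{1 − 10} = 1/512.
Summing: E[X] = C(12, 5) · 2^{1 − 10} = 792 · 1/512 = 99/64.
Numerically: E[X] ≈ 1.5469.

E[X] = C(12,5)·2^(1−C(5,2)) = 99/64 ≈ 1.5469.


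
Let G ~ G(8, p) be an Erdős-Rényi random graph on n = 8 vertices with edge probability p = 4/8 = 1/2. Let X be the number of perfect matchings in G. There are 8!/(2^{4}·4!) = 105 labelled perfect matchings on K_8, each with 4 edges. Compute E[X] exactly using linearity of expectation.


K_8 has 8!/(2^{4}·4!) = 105 labelled perfect matchings.
For each such perfect matching H, let X_H = 1 if all 4 edges of H are present in G. Then P[X_H = 1] = p^{4} = (1/2)^{4} = 1/16.
By linearity of expectation: E[X] = Σ_H E[X_H] = 105 · p^{4} = 105 · 1/16 = 105/16.
Numerically: E[X] ≈ 6.56.

E[X] = 105 · (1/2)^{4} = 105/16 ≈ 6.56.


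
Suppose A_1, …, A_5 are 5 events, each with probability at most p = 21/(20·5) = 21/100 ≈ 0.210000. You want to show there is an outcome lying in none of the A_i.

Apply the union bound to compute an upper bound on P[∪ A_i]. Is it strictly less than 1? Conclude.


Union bound: P[∪_{i=1}^{5} A_i] ≤ Σ_i P[A_i] ≤ 5·p = 5·(21/100) = 21/20.
Numerically: 21/20 ≈ 1.050000.
Is 21/20 < 1? NO.
Since the bound 21/20 is ≥ 1, the union bound is uninformative here; it does NOT by itself certify existence.

5·p = 21/20 ≈ 1.050000; existence NOT certified by the union bound.


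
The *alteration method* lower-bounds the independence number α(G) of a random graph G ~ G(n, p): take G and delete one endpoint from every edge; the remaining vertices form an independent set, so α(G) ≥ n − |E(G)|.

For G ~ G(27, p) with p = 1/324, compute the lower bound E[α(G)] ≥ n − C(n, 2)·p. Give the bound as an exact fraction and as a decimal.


E[|E(G)|] = C(27, 2)·p = 351 · (1/324) = 13/12.
E[α(G)] ≥ n − E[|E(G)|] = 27 − 13/12 = 311/12.
Numerically: ≈ 25.916667.
(This is only a lower bound; the true E[α(G)] may be larger.)

E[α(G)] ≥ 311/12 ≈ 25.916667.


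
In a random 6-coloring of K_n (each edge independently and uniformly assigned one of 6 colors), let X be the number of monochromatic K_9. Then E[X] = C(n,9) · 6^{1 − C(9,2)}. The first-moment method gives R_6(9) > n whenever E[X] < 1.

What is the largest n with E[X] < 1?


We need C(n, 9) · 6^{1 − 36} < 1, i.e. C(n, 9) < 6^{36 − 1} = 1719070799748422591028658176.
Check values of n near the boundary:
  n = 4402: C(4402, 9) = 1696419745356657449393393700; 1696419745356657449393393700 < 1719070799748422591028658176? YES
  n = 4403: C(4403, 9) = 1699894433046281918452233150; 1699894433046281918452233150 < 1719070799748422591028658176? YES
  n = 4404: C(4404, 9) = 1703375445537161676647015880; 1703375445537161676647015880 < 1719070799748422591028658176? YES
  n = 4405: C(4405, 9) = 1706862792900636302463627150; 1706862792900636302463627150 < 1719070799748422591028658176? YES
  n = 4406: C(4406, 9) = 1710356485221788389505285700; 1710356485221788389505285700 < 1719070799748422591028658176? YES
  n = 4407: C(4407, 9) = 1713856532599459170657070050; 1713856532599459170657070050 < 1719070799748422591028658176? YES
  n = 4408: C(4408, 9) = 1717362945146264156457459600; 1717362945146264156457459600 < 1719070799748422591028658176? YES
  n = 4409: C(4409, 9) = 1720875732988608787686577131; 1720875732988608787686577131 < 1719070799748422591028658176? NO
  n = 4410: C(4410, 9) = 1724394906266704102180823710; 1724394906266704102180823710 < 1719070799748422591028658176? NO
The largest n with C(n, 9) < 1719070799748422591028658176 is n = 4408 (where E[X] = 35778394690547169926197075/35813974994758803979763712 ≈ 0.999007). Hence R_6(9) > 4408, i.e. R_6(9) ≥ 4409.

Largest n = 4408; hence R_6(9) > 4408.


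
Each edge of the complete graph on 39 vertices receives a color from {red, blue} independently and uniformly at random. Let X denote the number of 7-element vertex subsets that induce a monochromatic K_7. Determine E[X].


Let X = Σ_S X_S over the C(39, 7) = 15380937 subsets S of size 7, where X_S = 1 if the K_7 on S is monochromatic.
For a fixed S, the K_7 on S has C(7, 2) = 21 edges. P[all 21 edges red] = (1/2)^21, and likewise for blue, so P[monochromatic] = 2·(1/2)^21 = 2^{1 − 21} = 1/1048576.
By linearity of expectation: E[X] = C(39, 7) · 2^{1 − 21} = 15380937 · 1/1048576 = 15380937/1048576.
Numerically: E[X] ≈ 14.6684.

E[X] = C(39,7)·2^(1−C(7,2)) = 15380937/1048576 ≈ 14.6684.


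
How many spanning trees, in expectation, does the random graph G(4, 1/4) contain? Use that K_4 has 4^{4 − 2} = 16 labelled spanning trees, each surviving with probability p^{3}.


K_4 has 4^{4 − 2} = 16 labelled spanning trees.
For each such spanning tree H, let X_H = 1 if all 3 edges of H are present in G. Then P[X_H = 1] = p^{3} = (1/4)^{3} = 1/64.
By linearity: E[X] = Σ_H E[X_H] = 16 · p^{3} = 16 · 1/64 = 1/4.
Numerically: E[X] ≈ 0.25.

E[X] = 16 · (1/4)^{3} = 1/4 ≈ 0.25.


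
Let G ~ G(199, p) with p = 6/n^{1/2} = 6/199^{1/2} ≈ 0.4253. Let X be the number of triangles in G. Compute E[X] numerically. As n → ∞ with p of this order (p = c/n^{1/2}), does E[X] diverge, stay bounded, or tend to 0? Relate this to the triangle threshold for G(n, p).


Number of potential triangles: C(199, 3) = 1293699.
Each occurs with probability p³ ≈ (0.4253)³ ≈ 7.694389e-02.
By linearity: E[X] = C(199, 3)·p³ ≈ 1293699 · 7.694389e-02 ≈ 99542.2330.
Since α = 1/2 < 1, p = c/n^{1/2} ≫ 1/n is above the triangle threshold p ~ 1/n. Asymptotically E[X] ~ (c³/6)·n^{3(1−α)} = (6³/6)·n^{1.5} → ∞; triangles are abundant w.h.p.

E[X] ≈ 99542.2330; in regime p = Θ(1/n^{1/2}) E[X] diverges (above the triangle threshold p ~ 1/n).


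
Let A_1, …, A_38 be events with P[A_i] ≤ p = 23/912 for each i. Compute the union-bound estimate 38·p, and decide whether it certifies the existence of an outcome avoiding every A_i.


Union bound: P[∪_{i=1}^{38} A_i] ≤ Σ_i P[A_i] ≤ 38·p = 38·(23/912) = 23/24.
Numerically: 23/24 ≈ 0.9583333.
Is 23/24 < 1? YES.
Since P[∪ A_i] ≤ 23/24 < 1, the complement has P[∩ A_i^c] ≥ 1 − 23/24 = 1/24 > 0, so some outcome avoids every A_i.

38·p = 23/24 ≈ 0.9583333; existence CERTIFIED by the union bound.


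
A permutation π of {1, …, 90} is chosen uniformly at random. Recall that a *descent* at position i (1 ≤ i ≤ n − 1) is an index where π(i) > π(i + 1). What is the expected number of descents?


Write X = Σ X_I over i = 1, …, 89, with X_I the indicator of one descent.
There are 89 indicators.
For each fixed i, the pair (π(i), π(i+1)) is a uniformly random ordered pair of distinct values from {1, …, 90}; by symmetry P[π(i) > π(i+1)] = 1/2.
By linearity: E[X] = 89 · (1/2) = (90 − 1) · (1/2) = 89/2 ≈ 44.50000.

E[X] = 89/2 = 44.50000.


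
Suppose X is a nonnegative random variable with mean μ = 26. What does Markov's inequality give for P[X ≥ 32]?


μ = E[X] = 26, a = 32.
Markov: P[X ≥ 32] ≤ μ/a = (26)/32 = 13/16.
Numerically: ≈ 0.812500.
(Since a = 32 > μ = 26.000000, the bound 13/16 is < 1 and informative.)

P[X ≥ 32] ≤ 13/16 ≈ 0.812500.


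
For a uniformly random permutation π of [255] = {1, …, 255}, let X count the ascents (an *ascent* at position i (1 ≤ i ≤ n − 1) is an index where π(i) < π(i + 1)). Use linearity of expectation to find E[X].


Write X = Σ X_I over i = 1, …, 254, with X_I the indicator of one ascent.
There are 254 indicators.
For each fixed i, the pair (π(i), π(i+1)) is a uniformly random ordered pair of distinct values from {1, …, 255}; by symmetry P[π(i) < π(i+1)] = 1/2.
By linearity: E[X] = 254 · (1/2) = (255 − 1) · (1/2) = 127 ≈ 127.00000.

E[X] = 127 = 127.00000.


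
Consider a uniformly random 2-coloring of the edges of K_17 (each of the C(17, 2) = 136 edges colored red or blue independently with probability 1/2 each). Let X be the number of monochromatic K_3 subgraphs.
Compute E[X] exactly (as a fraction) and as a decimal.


Let X = Σ_S X_S over the C(17, 3) = 680 subsets S of size 3, where X_S = 1 if the K_3 on S is monochromatic.
For a fixed S, the K_3 on S has C(3, 2) = 3 edges. P[all 3 edges red] = (1/2)^3, and likewise for blue, so P[monochromatic] = 2·(1/2)^3 = 2^{1 − 3} = 1/4.
Summing: E[X] = C(17, 3) · 2^{1 − 3} = 680 · 1/4 = 170.
Numerically: E[X] ≈ 170.000.

E[X] = C(17,3)·2^(1−C(3,2)) = 170 ≈ 170.000.


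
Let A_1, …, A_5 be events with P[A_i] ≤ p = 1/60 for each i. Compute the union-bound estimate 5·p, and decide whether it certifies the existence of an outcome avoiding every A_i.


Union bound: P[∪_{i=1}^{5} A_i] ≤ Σ_i P[A_i] ≤ 5·p = 5·(1/60) = 1/12.
Numerically: 1/12 ≈ 0.083.
Is 1/12 < 1? YES.
Since P[∪ A_i] ≤ 1/12 < 1, the complement has P[∩ A_i^c] ≥ 1 − 1/12 = 11/12 > 0, so some outcome avoids every A_i.

5·p = 1/12 ≈ 0.083; existence CERTIFIED by the union bound.


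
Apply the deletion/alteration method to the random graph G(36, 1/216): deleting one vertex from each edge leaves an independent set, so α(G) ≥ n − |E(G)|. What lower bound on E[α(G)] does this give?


E[|E(G)|] = C(36, 2)·p = 630 · (1/216) = 35/12.
E[α(G)] ≥ n − E[|E(G)|] = 36 − 35/12 = 397/12.
Numerically: ≈ 33.08333.
(This is only a lower bound; the true E[α(G)] may be larger.)

E[α(G)] ≥ 397/12 ≈ 33.08333.


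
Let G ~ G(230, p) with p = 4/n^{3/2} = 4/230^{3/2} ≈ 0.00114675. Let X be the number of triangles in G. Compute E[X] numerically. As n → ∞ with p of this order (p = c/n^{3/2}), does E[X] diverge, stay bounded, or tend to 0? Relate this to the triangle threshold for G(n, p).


Number of potential triangles: C(230, 3) = 2001460.
Each occurs with probability p³ ≈ (0.00114675)³ ≈ 1.50801170e-09.
By linearity: E[X] = C(230, 3)·p³ ≈ 2001460 · 1.50801170e-09 ≈ 0.003018.
Since α = 3/2 > 1, p = c/n^{3/2} = o(1/n) is below the triangle threshold p ~ 1/n. Asymptotically E[X] ~ (c³/6)·n^{3(1−α)} = (4³/6)·n^{-1.5} → 0, so by Markov's inequality G has no triangles w.h.p.

E[X] ≈ 0.003018; in regime p = Θ(1/n^{3/2}) E[X] tends to 0 (below the triangle threshold p ~ 1/n).


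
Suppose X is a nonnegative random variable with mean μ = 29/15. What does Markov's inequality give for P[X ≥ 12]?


μ = E[X] = 29/15, a = 12.
Markov: P[X ≥ 12] ≤ μ/a = (29/15)/12 = 29/180.
Numerically: ≈ 0.161.
(Since a = 12 > μ = 1.933, the bound 29/180 is < 1 and informative.)

P[X ≥ 12] ≤ 29/180 ≈ 0.161.


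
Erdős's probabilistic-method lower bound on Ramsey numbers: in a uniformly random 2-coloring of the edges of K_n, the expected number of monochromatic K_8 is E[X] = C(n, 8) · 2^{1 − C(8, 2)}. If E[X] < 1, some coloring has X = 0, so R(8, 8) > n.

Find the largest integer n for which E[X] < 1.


We need C(n, 8) · 2^{1 − 28} < 1, i.e. C(n, 8) < 2^{28 − 1} = 134217728.
Check values of n near the boundary:
  n = 40: C(40, 8) = 76904685; 76904685 < 134217728? YES
  n = 41: C(41, 8) = 95548245; 95548245 < 134217728? YES
  n = 42: C(42, 8) = 118030185; 118030185 < 134217728? YES
  n = 43: C(43, 8) = 145008513; 145008513 < 134217728? NO
  n = 44: C(44, 8) = 177232627; 177232627 < 134217728? NO
  n = 45: C(45, 8) = 215553195; 215553195 < 134217728? NO
The largest n with C(n, 8) < 134217728 is n = 42 (where E[X] = 118030185/134217728 ≈ 0.879393). Hence R(8, 8) > 42, i.e. R(8, 8) ≥ 43.

Largest n = 42; hence R(8, 8) > 42.


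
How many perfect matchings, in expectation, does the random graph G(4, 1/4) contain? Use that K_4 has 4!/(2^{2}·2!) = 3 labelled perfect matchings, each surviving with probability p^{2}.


K_4 has 4!/(2^{2}·2!) = 3 labelled perfect matchings.
For each such perfect matching H, let X_H = 1 if all 2 edges of H are present in G. Then P[X_H = 1] = p^{2} = (1/4)^{2} = 1/16.
Summing the indicators: E[X] = Σ_H E[X_H] = 3 · p^{2} = 3 · 1/16 = 3/16.
Numerically: E[X] ≈ 0.1875.

E[X] = 3 · (1/4)^{2} = 3/16 ≈ 0.1875.


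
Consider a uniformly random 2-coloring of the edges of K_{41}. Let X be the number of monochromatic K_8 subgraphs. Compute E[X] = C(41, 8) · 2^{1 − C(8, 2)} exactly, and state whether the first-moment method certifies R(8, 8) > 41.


E[X] = C(41, 8) · 2^{1 − 28} = 95548245 · 2^{−27} = 95548245/134217728.
As a reduced fraction: E[X] = 95548245/134217728 ≈ 0.7118899.
Is E[X] < 1? YES.
Since E[X] < 1, there exists a 2-coloring of K_{41} with no monochromatic K_8; hence R(8, 8) > 41.

E[X] = 95548245/134217728 ≈ 0.7118899; E[X] < 1, so R(8, 8) > 41.


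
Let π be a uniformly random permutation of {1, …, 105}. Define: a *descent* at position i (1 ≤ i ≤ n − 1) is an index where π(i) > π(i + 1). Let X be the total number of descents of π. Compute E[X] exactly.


Write X = Σ X_I over i = 1, …, 104, with X_I the indicator of one descent.
There are 104 indicators.
For each fixed i, the pair (π(i), π(i+1)) is a uniformly random ordered pair of distinct values from {1, …, 105}; by symmetry P[π(i) > π(i+1)] = 1/2.
By linearity: E[X] = 104 · (1/2) = (105 − 1) · (1/2) = 52 ≈ 52.00000.

E[X] = 52 = 52.00000.


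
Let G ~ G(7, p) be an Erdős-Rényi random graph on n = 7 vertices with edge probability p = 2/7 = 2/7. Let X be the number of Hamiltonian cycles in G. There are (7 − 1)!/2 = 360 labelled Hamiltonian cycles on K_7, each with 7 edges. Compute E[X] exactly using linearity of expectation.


K_7 has (7 − 1)!/2 = 360 labelled Hamiltonian cycles.
For each such Hamiltonian cycle H, let X_H = 1 if all 7 edges of H are present in G. Then P[X_H = 1] = p^{7} = (2/7)^{7} = 128/823543.
By linearity: E[X] = Σ_H E[X_H] = 360 · p^{7} = 360 · 128/823543 = 46080/823543.
Numerically: E[X] ≈ 0.05595.

E[X] = 360 · (2/7)^{7} = 46080/823543 ≈ 0.05595.


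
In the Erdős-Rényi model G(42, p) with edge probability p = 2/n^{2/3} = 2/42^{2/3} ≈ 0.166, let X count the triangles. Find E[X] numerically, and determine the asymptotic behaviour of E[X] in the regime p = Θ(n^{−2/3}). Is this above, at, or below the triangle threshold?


Number of potential triangles: C(42, 3) = 11480.
Each occurs with probability p³ ≈ (0.166)³ ≈ 4.53515e-03.
By linearity: E[X] = C(42, 3)·p³ ≈ 11480 · 4.53515e-03 ≈ 52.063.
Since α = 2/3 < 1, p = c/n^{2/3} ≫ 1/n is above the triangle threshold p ~ 1/n. Asymptotically E[X] ~ (c³/6)·n^{3(1−α)} = (2³/6)·n^{1} → ∞; triangles are abundant w.h.p.

E[X] ≈ 52.063; in regime p = Θ(1/n^{2/3}) E[X] diverges (above the triangle threshold p ~ 1/n).


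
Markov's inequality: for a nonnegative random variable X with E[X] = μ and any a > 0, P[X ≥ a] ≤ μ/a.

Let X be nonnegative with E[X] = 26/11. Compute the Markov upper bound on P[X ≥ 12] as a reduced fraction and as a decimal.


μ = E[X] = 26/11, a = 12.
Markov: P[X ≥ 12] ≤ μ/a = (26/11)/12 = 13/66.
Numerically: ≈ 0.19697.
(Since a = 12 > μ = 2.36364, the bound 13/66 is < 1 and informative.)

P[X ≥ 12] ≤ 13/66 ≈ 0.19697.


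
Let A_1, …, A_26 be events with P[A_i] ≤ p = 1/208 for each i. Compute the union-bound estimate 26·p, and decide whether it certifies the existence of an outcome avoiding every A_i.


Union bound: P[∪_{i=1}^{26} A_i] ≤ Σ_i P[A_i] ≤ 26·p = 26·(1/208) = 1/8.
Numerically: 1/8 ≈ 0.125000.
Is 1/8 < 1? YES.
Since P[∪ A_i] ≤ 1/8 < 1, the complement has P[∩ A_i^c] ≥ 1 − 1/8 = 7/8 > 0, so some outcome avoids every A_i.

26·p = 1/8 ≈ 0.125000; existence CERTIFIED by the union bound.


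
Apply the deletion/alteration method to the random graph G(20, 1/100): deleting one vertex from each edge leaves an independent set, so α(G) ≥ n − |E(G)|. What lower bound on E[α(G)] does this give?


E[|E(G)|] = C(20, 2)·p = 190 · (1/100) = 19/10.
E[α(G)] ≥ n − E[|E(G)|] = 20 − 19/10 = 181/10.
Numerically: ≈ 18.1000.
(This is only a lower bound; the true E[α(G)] may be larger.)

E[α(G)] ≥ 181/10 ≈ 18.1000.


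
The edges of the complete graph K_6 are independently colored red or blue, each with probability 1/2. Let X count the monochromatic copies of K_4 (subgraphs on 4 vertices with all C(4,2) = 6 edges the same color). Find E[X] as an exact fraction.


Let X = Σ_S X_S over the C(6, 4) = 15 subsets S of size 4, where X_S = 1 if the K_4 on S is monochromatic.
For a fixed S, the K_4 on S has C(4, 2) = 6 edges. P[all 6 edges red] = (1/2)^6, and likewise for blue, so P[monochromatic] = 2·(1/2)^6 = 2^{1 − 6} = 1/32.
By linearity of expectation: E[X] = C(6, 4) · 2^{1 − 6} = 15 · 1/32 = 15/32.
Numerically: E[X] ≈ 0.4688.

E[X] = C(6,4)·2^(1−C(4,2)) = 15/32 ≈ 0.4688.


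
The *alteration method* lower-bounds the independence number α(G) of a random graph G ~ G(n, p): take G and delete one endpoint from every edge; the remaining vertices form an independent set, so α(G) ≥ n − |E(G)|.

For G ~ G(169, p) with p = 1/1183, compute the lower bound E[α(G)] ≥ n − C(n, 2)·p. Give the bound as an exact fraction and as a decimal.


E[|E(G)|] = C(169, 2)·p = 14196 · (1/1183) = 12.
E[α(G)] ≥ n − E[|E(G)|] = 169 − 12 = 157.
Numerically: ≈ 157.000.
(This is only a lower bound; the true E[α(G)] may be larger.)

E[α(G)] ≥ 157 ≈ 157.000.


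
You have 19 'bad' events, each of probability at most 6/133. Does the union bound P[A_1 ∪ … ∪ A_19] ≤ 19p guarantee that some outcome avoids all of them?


Union bound: P[∪_{i=1}^{19} A_i] ≤ Σ_i P[A_i] ≤ 19·p = 19·(6/133) = 6/7.
Numerically: 6/7 ≈ 0.857.
Is 6/7 < 1? YES.
Since P[∪ A_i] ≤ 6/7 < 1, the complement has P[∩ A_i^c] ≥ 1 − 6/7 = 1/7 > 0, so some outcome avoids every A_i.

19·p = 6/7 ≈ 0.857; existence CERTIFIED by the union bound.


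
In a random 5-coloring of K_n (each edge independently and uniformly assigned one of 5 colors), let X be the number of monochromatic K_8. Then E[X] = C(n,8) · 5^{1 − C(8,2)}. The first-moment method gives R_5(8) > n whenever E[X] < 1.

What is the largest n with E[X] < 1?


We need C(n, 8) · 5^{1 − 28} < 1, i.e. C(n, 8) < 5^{28 − 1} = 7450580596923828125.
Check values of n near the boundary:
  n = 859: C(859, 8) = 7115855595170747139; 7115855595170747139 < 7450580596923828125? YES
  n = 860: C(860, 8) = 7182671140665308145; 7182671140665308145 < 7450580596923828125? YES
  n = 861: C(861, 8) = 7250034996615275865; 7250034996615275865 < 7450580596923828125? YES
  n = 862: C(862, 8) = 7317951015318931845; 7317951015318931845 < 7450580596923828125? YES
  n = 863: C(863, 8) = 7386423071602617757; 7386423071602617757 < 7450580596923828125? YES
  n = 864: C(864, 8) = 7455455062926006708; 7455455062926006708 < 7450580596923828125? NO
The largest n with C(n, 8) < 7450580596923828125 is n = 863 (where E[X] = 7386423071602617757/7450580596923828125 ≈ 0.991). Hence R_5(8) > 863, i.e. R_5(8) ≥ 864.

Largest n = 863; hence R_5(8) > 863.


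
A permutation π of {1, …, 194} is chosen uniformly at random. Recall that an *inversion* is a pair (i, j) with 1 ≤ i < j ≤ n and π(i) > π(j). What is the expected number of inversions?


Write X = Σ X_I over the C(194, 2) = 18721 pairs i < j, with X_I the indicator of one inversion.
There are 18721 indicators.
For each fixed pair i < j, the values π(i) and π(j) are two distinct elements of {1, …, 194} in uniformly random order; by symmetry P[π(i) > π(j)] = 1/2.
By linearity: E[X] = 18721 · (1/2) = C(194, 2) · (1/2) = 18721/2 = 18721/2 ≈ 9360.50000.

E[X] = 18721/2 = 9360.50000.


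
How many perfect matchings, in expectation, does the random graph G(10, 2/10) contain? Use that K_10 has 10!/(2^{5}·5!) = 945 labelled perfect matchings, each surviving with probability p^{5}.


K_10 has 10!/(2^{5}·5!) = 945 labelled perfect matchings.
For each such perfect matching H, let X_H = 1 if all 5 edges of H are present in G. Then P[X_H = 1] = p^{5} = (1/5)^{5} = 1/3125.
By linearity of expectation: E[X] = Σ_H E[X_H] = 945 · p^{5} = 945 · 1/3125 = 189/625.
Numerically: E[X] ≈ 0.302.

E[X] = 945 · (1/5)^{5} = 189/625 ≈ 0.302.


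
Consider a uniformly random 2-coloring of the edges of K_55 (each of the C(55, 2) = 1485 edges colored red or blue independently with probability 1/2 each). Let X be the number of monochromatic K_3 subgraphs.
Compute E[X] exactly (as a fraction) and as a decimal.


Let X = Σ_S X_S over the C(55, 3) = 26235 subsets S of size 3, where X_S = 1 if the K_3 on S is monochromatic.
For a fixed S, the K_3 on S has C(3, 2) = 3 edges. P[all 3 edges red] = (1/2)^3, and likewise for blue, so P[monochromatic] = 2·(1/2)^3 = 2^{1 − 3} = 1/4.
By linearity of expectation: E[X] = C(55, 3) · 2^{1 − 3} = 26235 · 1/4 = 26235/4.
Numerically: E[X] ≈ 6558.750.

E[X] = C(55,3)·2^(1−C(3,2)) = 26235/4 ≈ 6558.750.


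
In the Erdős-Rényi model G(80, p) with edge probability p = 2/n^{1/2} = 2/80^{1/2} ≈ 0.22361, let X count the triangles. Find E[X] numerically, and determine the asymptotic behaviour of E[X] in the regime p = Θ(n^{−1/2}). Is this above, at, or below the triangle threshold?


Number of potential triangles: C(80, 3) = 82160.
Each occurs with probability p³ ≈ (0.22361)³ ≈ 1.1180340e-02.
By linearity: E[X] = C(80, 3)·p³ ≈ 82160 · 1.1180340e-02 ≈ 918.57673.
Since α = 1/2 < 1, p = c/n^{1/2} ≫ 1/n is above the triangle threshold p ~ 1/n. Asymptotically E[X] ~ (c³/6)·n^{3(1−α)} = (2³/6)·n^{1.5} → ∞; triangles are abundant w.h.p.

E[X] ≈ 918.57673; in regime p = Θ(1/n^{1/2}) E[X] diverges (above the triangle threshold p ~ 1/n).


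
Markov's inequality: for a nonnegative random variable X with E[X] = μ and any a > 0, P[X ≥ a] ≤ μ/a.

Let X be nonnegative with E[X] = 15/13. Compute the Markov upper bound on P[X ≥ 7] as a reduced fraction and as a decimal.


μ = E[X] = 15/13, a = 7.
Markov: P[X ≥ 7] ≤ μ/a = (15/13)/7 = 15/91.
Numerically: ≈ 0.165.
(Since a = 7 > μ = 1.154, the bound 15/91 is < 1 and informative.)

P[X ≥ 7] ≤ 15/91 ≈ 0.165.


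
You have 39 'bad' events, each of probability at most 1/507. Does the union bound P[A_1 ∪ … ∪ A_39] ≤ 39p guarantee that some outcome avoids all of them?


Union bound: P[∪_{i=1}^{39} A_i] ≤ Σ_i P[A_i] ≤ 39·p = 39·(1/507) = 1/13.
Numerically: 1/13 ≈ 0.07692.
Is 1/13 < 1? YES.
Since P[∪ A_i] ≤ 1/13 < 1, the complement has P[∩ A_i^c] ≥ 1 − 1/13 = 12/13 > 0, so some outcome avoids every A_i.

39·p = 1/13 ≈ 0.07692; existence CERTIFIED by the union bound.


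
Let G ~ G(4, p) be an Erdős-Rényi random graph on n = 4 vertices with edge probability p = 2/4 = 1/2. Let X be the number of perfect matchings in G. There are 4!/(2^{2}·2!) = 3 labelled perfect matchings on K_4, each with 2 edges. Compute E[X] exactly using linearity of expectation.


K_4 has 4!/(2^{2}·2!) = 3 labelled perfect matchings.
For each such perfect matching H, let X_H = 1 if all 2 edges of H are present in G. Then P[X_H = 1] = p^{2} = (1/2)^{2} = 1/4.
Summing the indicators: E[X] = Σ_H E[X_H] = 3 · p^{2} = 3 · 1/4 = 3/4.
Numerically: E[X] ≈ 0.75.

E[X] = 3 · (1/2)^{2} = 3/4 ≈ 0.75.


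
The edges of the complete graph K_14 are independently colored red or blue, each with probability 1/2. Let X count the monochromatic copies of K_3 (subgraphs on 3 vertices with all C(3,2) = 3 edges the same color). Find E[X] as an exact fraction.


Let X = Σ_S X_S over the C(14, 3) = 364 subsets S of size 3, where X_S = 1 if the K_3 on S is monochromatic.
For a fixed S, the K_3 on S has C(3, 2) = 3 edges. P[all 3 edges red] = (1/2)^3, and likewise for blue, so P[monochromatic] = 2·(1/2)^3 = 2^{1 − 3} = 1/4.
By linearity of expectation: E[X] = C(14, 3) · 2^{1 − 3} = 364 · 1/4 = 91.
Numerically: E[X] ≈ 91.00000.

E[X] = C(14,3)·2^(1−C(3,2)) = 91 ≈ 91.00000.


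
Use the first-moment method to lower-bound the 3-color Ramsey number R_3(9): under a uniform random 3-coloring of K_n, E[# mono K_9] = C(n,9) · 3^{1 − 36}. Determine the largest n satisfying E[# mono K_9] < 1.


We need C(n, 9) · 3^{1 − 36} < 1, i.e. C(n, 9) < 3^{36 − 1} = 50031545098999707.
Check values of n near the boundary:
  n = 299: C(299, 9) = 46610674441390059; 46610674441390059 < 50031545098999707? YES
  n = 300: C(300, 9) = 48052241692154700; 48052241692154700 < 50031545098999707? YES
  n = 301: C(301, 9) = 49533303936090975; 49533303936090975 < 50031545098999707? YES
  n = 302: C(302, 9) = 51054804739588650; 51054804739588650 < 50031545098999707? NO
  n = 303: C(303, 9) = 52617706925494425; 52617706925494425 < 50031545098999707? NO
The largest n with C(n, 9) < 50031545098999707 is n = 301 (where E[X] = 16511101312030325/16677181699666569 ≈ 0.9900). Hence R_3(9) > 301, i.e. R_3(9) ≥ 302.

Largest n = 301; hence R_3(9) > 301.


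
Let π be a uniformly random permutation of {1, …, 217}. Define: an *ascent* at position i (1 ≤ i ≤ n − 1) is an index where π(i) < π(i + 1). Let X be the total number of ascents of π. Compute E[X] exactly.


Write X = Σ X_I over i = 1, …, 216, with X_I the indicator of one ascent.
There are 216 indicators.
For each fixed i, the pair (π(i), π(i+1)) is a uniformly random ordered pair of distinct values from {1, …, 217}; by symmetry P[π(i) < π(i+1)] = 1/2.
By linearity: E[X] = 216 · (1/2) = (217 − 1) · (1/2) = 108 ≈ 108.000000.

E[X] = 108 = 108.000000.


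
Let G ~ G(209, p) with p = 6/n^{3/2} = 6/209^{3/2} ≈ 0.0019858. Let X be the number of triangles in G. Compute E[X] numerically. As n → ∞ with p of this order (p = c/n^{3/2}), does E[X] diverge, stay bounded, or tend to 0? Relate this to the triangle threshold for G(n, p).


Number of potential triangles: C(209, 3) = 1499784.
Each occurs with probability p³ ≈ (0.0019858)³ ≈ 7.8306076e-09.
By linearity: E[X] = C(209, 3)·p³ ≈ 1499784 · 7.8306076e-09 ≈ 0.01174.
Since α = 3/2 > 1, p = c/n^{3/2} = o(1/n) is below the triangle threshold p ~ 1/n. Asymptotically E[X] ~ (c³/6)·n^{3(1−α)} = (6³/6)·n^{-1.5} → 0, so by Markov's inequality G has no triangles w.h.p.

E[X] ≈ 0.01174; in regime p = Θ(1/n^{3/2}) E[X] tends to 0 (below the triangle threshold p ~ 1/n).


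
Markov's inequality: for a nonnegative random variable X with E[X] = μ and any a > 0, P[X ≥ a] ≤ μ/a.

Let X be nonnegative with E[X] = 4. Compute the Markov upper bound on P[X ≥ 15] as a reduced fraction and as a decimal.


μ = E[X] = 4, a = 15.
Markov: P[X ≥ 15] ≤ μ/a = (4)/15 = 4/15.
Numerically: ≈ 0.267.
(Since a = 15 > μ = 4.000, the bound 4/15 is < 1 and informative.)

P[X ≥ 15] ≤ 4/15 ≈ 0.267.


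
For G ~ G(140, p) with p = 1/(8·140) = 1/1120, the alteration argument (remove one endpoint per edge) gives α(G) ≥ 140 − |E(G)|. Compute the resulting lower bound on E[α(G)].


E[|E(G)|] = C(140, 2)·p = 9730 · (1/1120) = 139/16.
E[α(G)] ≥ n − E[|E(G)|] = 140 − 139/16 = 2101/16.
Numerically: ≈ 131.312500.
(This is only a lower bound; the true E[α(G)] may be larger.)

E[α(G)] ≥ 2101/16 ≈ 131.312500.


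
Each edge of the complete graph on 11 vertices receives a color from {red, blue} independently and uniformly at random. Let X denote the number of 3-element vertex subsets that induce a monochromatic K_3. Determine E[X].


Let X = Σ_S X_S over the C(11, 3) = 165 subsets S of size 3, where X_S = 1 if the K_3 on S is monochromatic.
For a fixed S, the K_3 on S has C(3, 2) = 3 edges. P[all 3 edges red] = (1/2)^3, and likewise for blue, so P[monochromatic] = 2·(1/2)^3 = 2^{1 − 3} = 1/4.
By linearity: E[X] = C(11, 3) · 2^{1 − 3} = 165 · 1/4 = 165/4.
Numerically: E[X] ≈ 41.250000.

E[X] = C(11,3)·2^(1−C(3,2)) = 165/4 ≈ 41.250000.


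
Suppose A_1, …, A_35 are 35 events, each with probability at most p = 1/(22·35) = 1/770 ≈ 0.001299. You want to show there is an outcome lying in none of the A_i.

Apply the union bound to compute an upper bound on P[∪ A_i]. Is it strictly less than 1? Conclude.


Union bound: P[∪_{i=1}^{35} A_i] ≤ Σ_i P[A_i] ≤ 35·p = 35·(1/770) = 1/22.
Numerically: 1/22 ≈ 0.045455.
Is 1/22 < 1? YES.
Since P[∪ A_i] ≤ 1/22 < 1, the complement has P[∩ A_i^c] ≥ 1 − 1/22 = 21/22 > 0, so some outcome avoids every A_i.

35·p = 1/22 ≈ 0.045455; existence CERTIFIED by the union bound.


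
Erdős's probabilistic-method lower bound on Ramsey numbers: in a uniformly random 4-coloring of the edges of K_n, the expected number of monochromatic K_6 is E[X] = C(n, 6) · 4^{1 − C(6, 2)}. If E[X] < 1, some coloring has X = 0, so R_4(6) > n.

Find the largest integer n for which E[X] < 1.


We need C(n, 6) · 4^{1 − 15} < 1, i.e. C(n, 6) < 4^{15 − 1} = 268435456.
Check values of n near the boundary:
  n = 77: C(77, 6) = 237093780; 237093780 < 268435456? YES
  n = 78: C(78, 6) = 256851595; 256851595 < 268435456? YES
  n = 79: C(79, 6) = 277962685; 277962685 < 268435456? NO
  n = 80: C(80, 6) = 300500200; 300500200 < 268435456? NO
  n = 81: C(81, 6) = 324540216; 324540216 < 268435456? NO
The largest n with C(n, 6) < 268435456 is n = 78 (where E[X] = 256851595/268435456 ≈ 0.95685). Hence R_4(6) > 78, i.e. R_4(6) ≥ 79.

Largest n = 78; hence R_4(6) > 78.


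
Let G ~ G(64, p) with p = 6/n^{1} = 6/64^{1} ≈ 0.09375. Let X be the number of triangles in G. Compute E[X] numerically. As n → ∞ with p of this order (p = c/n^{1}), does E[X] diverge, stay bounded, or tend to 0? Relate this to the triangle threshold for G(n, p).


Number of potential triangles: C(64, 3) = 41664.
Each occurs with probability p³ ≈ (0.09375)³ ≈ 8.2397461e-04.
By linearity: E[X] = C(64, 3)·p³ ≈ 41664 · 8.2397461e-04 ≈ 34.33008.
Here α = 1, so p = 6/n is exactly at the triangle threshold p ~ 1/n. Asymptotically E[X] → c³/6 = 6³/6 = 36 ≈ 36.00000, a bounded constant. In this regime the triangle count is asymptotically Poisson(c³/6).

E[X] ≈ 34.33008; in regime p = Θ(1/n^{1}) E[X] stays bounded (at the triangle threshold p ~ 1/n).


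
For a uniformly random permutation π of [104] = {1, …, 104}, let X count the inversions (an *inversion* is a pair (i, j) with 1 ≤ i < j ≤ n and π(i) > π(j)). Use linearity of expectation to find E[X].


Write X = Σ X_I over the C(104, 2) = 5356 pairs i < j, with X_I the indicator of one inversion.
There are 5356 indicators.
For each fixed pair i < j, the values π(i) and π(j) are two distinct elements of {1, …, 104} in uniformly random order; by symmetry P[π(i) > π(j)] = 1/2.
By linearity: E[X] = 5356 · (1/2) = C(104, 2) · (1/2) = 5356/2 = 2678 ≈ 2678.000000.

E[X] = 2678 = 2678.000000.


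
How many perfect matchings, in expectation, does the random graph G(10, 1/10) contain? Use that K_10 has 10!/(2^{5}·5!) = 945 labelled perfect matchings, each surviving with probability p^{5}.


K_10 has 10!/(2^{5}·5!) = 945 labelled perfect matchings.
For each such perfect matching H, let X_H = 1 if all 5 edges of H are present in G. Then P[X_H = 1] = p^{5} = (1/10)^{5} = 1/100000.
By linearity: E[X] = Σ_H E[X_H] = 945 · p^{5} = 945 · 1/100000 = 189/20000.
Numerically: E[X] ≈ 0.00945.

E[X] = 945 · (1/10)^{5} = 189/20000 ≈ 0.00945.


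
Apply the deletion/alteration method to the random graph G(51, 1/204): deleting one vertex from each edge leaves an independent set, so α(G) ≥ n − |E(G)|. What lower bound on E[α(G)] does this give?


E[|E(G)|] = C(51, 2)·p = 1275 · (1/204) = 25/4.
E[α(G)] ≥ n − E[|E(G)|] = 51 − 25/4 = 179/4.
Numerically: ≈ 44.750.
(This is only a lower bound; the true E[α(G)] may be larger.)

E[α(G)] ≥ 179/4 ≈ 44.750.


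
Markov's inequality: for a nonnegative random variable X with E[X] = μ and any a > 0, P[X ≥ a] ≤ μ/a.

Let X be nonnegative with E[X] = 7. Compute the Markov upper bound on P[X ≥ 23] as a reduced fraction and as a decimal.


μ = E[X] = 7, a = 23.
Markov: P[X ≥ 23] ≤ μ/a = (7)/23 = 7/23.
Numerically: ≈ 0.30435.
(Since a = 23 > μ = 7.00000, the bound 7/23 is < 1 and informative.)

P[X ≥ 23] ≤ 7/23 ≈ 0.30435.


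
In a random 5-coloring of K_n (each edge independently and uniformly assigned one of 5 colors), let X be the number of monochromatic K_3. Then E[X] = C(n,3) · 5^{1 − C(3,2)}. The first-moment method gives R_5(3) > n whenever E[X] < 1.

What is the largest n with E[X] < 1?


We need C(n, 3) · 5^{1 − 3} < 1, i.e. C(n, 3) < 5^{3 − 1} = 25.
Check values of n near the boundary:
  n = 5: C(5, 3) = 10; 10 < 25? YES
  n = 6: C(6, 3) = 20; 20 < 25? YES
  n = 7: C(7, 3) = 35; 35 < 25? NO
The largest n with C(n, 3) < 25 is n = 6 (where E[X] = 4/5 ≈ 0.8000). Hence R_5(3) > 6, i.e. R_5(3) ≥ 7.

Largest n = 6; hence R_5(3) > 6.


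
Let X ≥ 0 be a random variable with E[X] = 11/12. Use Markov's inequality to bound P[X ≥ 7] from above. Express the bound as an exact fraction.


μ = E[X] = 11/12, a = 7.
Markov: P[X ≥ 7] ≤ μ/a = (11/12)/7 = 11/84.
Numerically: ≈ 0.131.
(Since a = 7 > μ = 0.917, the bound 11/84 is < 1 and informative.)

P[X ≥ 7] ≤ 11/84 ≈ 0.131.


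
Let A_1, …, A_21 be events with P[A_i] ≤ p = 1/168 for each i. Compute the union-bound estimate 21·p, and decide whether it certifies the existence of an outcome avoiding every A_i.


Union bound: P[∪_{i=1}^{21} A_i] ≤ Σ_i P[A_i] ≤ 21·p = 21·(1/168) = 1/8.
Numerically: 1/8 ≈ 0.125000.
Is 1/8 < 1? YES.
Since P[∪ A_i] ≤ 1/8 < 1, the complement has P[∩ A_i^c] ≥ 1 − 1/8 = 7/8 > 0, so some outcome avoids every A_i.

21·p = 1/8 ≈ 0.125000; existence CERTIFIED by the union bound.


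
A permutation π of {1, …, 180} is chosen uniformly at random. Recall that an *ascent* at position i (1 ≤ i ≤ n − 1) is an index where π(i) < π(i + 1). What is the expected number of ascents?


Write X = Σ X_I over i = 1, …, 179, with X_I the indicator of one ascent.
There are 179 indicators.
For each fixed i, the pair (π(i), π(i+1)) is a uniformly random ordered pair of distinct values from {1, …, 180}; by symmetry P[π(i) < π(i+1)] = 1/2.
By linearity: E[X] = 179 · (1/2) = (180 − 1) · (1/2) = 179/2 ≈ 89.50000.

E[X] = 179/2 = 89.50000.


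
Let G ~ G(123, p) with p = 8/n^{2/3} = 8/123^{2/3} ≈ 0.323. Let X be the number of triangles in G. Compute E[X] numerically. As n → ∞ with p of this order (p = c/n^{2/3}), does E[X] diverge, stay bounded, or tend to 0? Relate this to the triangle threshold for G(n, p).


Number of potential triangles: C(123, 3) = 302621.
Each occurs with probability p³ ≈ (0.323)³ ≈ 3.38423e-02.
By linearity: E[X] = C(123, 3)·p³ ≈ 302621 · 3.38423e-02 ≈ 10241.388.
Since α = 2/3 < 1, p = c/n^{2/3} ≫ 1/n is above the triangle threshold p ~ 1/n. Asymptotically E[X] ~ (c³/6)·n^{3(1−α)} = (8³/6)·n^{1} → ∞; triangles are abundant w.h.p.

E[X] ≈ 10241.388; in regime p = Θ(1/n^{2/3}) E[X] diverges (above the triangle threshold p ~ 1/n).


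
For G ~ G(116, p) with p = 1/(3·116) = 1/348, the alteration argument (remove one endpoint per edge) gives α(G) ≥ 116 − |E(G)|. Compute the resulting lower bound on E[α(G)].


E[|E(G)|] = C(116, 2)·p = 6670 · (1/348) = 115/6.
E[α(G)] ≥ n − E[|E(G)|] = 116 − 115/6 = 581/6.
Numerically: ≈ 96.8333.
(This is only a lower bound; the true E[α(G)] may be larger.)

E[α(G)] ≥ 581/6 ≈ 96.8333.


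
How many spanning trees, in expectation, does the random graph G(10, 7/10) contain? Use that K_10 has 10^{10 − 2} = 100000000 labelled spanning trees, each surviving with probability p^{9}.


K_10 has 10^{10 − 2} = 100000000 labelled spanning trees.
For each such spanning tree H, let X_H = 1 if all 9 edges of H are present in G. Then P[X_H = 1] = p^{9} = (7/10)^{9} = 40353607/1000000000.
By linearity of expectation: E[X] = Σ_H E[X_H] = 100000000 · p^{9} = 100000000 · 40353607/1000000000 = 40353607/10.
Numerically: E[X] ≈ 4.035e+06.

E[X] = 100000000 · (7/10)^{9} = 40353607/10 ≈ 4.035e+06.


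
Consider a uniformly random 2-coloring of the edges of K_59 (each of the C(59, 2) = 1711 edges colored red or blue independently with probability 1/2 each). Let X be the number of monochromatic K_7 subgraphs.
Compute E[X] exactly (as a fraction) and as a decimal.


Let X = Σ_S X_S over the C(59, 7) = 341149446 subsets S of size 7, where X_S = 1 if the K_7 on S is monochromatic.
For a fixed S, the K_7 on S has C(7, 2) = 21 edges. P[all 21 edges red] = (1/2)^21, and likewise for blue, so P[monochromatic] = 2·(1/2)^21 = 2^{1 − 21} = 1/1048576.
Summing: E[X] = C(59, 7) · 2^{1 − 21} = 341149446 · 1/1048576 = 170574723/524288.
Numerically: E[X] ≈ 325.345465.

E[X] = C(59,7)·2^(1−C(7,2)) = 170574723/524288 ≈ 325.345465.


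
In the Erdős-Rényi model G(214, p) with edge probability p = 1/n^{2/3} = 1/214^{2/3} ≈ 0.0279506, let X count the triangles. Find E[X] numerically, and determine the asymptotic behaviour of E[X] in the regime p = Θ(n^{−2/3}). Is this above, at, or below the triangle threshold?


Number of potential triangles: C(214, 3) = 1610564.
Each occurs with probability p³ ≈ (0.0279506)³ ≈ 2.18359682e-05.
By linearity: E[X] = C(214, 3)·p³ ≈ 1610564 · 2.18359682e-05 ≈ 35.168224.
Since α = 2/3 < 1, p = c/n^{2/3} ≫ 1/n is above the triangle threshold p ~ 1/n. Asymptotically E[X] ~ (c³/6)·n^{3(1−α)} = (1³/6)·n^{1} → ∞; triangles are abundant w.h.p.

E[X] ≈ 35.168224; in regime p = Θ(1/n^{2/3}) E[X] diverges (above the triangle threshold p ~ 1/n).


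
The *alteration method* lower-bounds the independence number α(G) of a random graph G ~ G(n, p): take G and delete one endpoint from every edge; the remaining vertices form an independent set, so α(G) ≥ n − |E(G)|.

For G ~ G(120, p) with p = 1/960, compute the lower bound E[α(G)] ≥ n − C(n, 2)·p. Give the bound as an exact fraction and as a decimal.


E[|E(G)|] = C(120, 2)·p = 7140 · (1/960) = 119/16.
E[α(G)] ≥ n − E[|E(G)|] = 120 − 119/16 = 1801/16.
Numerically: ≈ 112.562.
(This is only a lower bound; the true E[α(G)] may be larger.)

E[α(G)] ≥ 1801/16 ≈ 112.562.


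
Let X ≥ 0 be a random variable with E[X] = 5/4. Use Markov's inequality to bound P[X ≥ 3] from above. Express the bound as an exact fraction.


μ = E[X] = 5/4, a = 3.
Markov: P[X ≥ 3] ≤ μ/a = (5/4)/3 = 5/12.
Numerically: ≈ 0.416667.
(Since a = 3 > μ = 1.250000, the bound 5/12 is < 1 and informative.)

P[X ≥ 3] ≤ 5/12 ≈ 0.416667.


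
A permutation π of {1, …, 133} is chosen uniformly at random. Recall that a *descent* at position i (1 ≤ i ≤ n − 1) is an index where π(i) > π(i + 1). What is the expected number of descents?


Write X = Σ X_I over i = 1, …, 132, with X_I the indicator of one descent.
There are 132 indicators.
For each fixed i, the pair (π(i), π(i+1)) is a uniformly random ordered pair of distinct values from {1, …, 133}; by symmetry P[π(i) > π(i+1)] = 1/2.
By linearity: E[X] = 132 · (1/2) = (133 − 1) · (1/2) = 66 ≈ 66.000.

E[X] = 66 = 66.000.
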